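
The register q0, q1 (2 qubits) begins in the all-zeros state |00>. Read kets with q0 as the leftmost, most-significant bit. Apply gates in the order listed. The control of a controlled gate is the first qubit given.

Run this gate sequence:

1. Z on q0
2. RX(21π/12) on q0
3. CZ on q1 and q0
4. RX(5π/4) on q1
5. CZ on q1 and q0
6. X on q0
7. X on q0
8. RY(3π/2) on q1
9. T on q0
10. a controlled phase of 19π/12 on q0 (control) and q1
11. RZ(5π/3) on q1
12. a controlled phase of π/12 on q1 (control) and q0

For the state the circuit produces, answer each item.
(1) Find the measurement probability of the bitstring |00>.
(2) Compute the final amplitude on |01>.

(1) A full measurement returns |00> with probability sqrt(2)/8 + 1/4.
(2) The amplitude on |01> is exp(5*I*pi/6)/4 + exp(I*pi/3)/4 + sqrt(2)*exp(I*pi/3)/4.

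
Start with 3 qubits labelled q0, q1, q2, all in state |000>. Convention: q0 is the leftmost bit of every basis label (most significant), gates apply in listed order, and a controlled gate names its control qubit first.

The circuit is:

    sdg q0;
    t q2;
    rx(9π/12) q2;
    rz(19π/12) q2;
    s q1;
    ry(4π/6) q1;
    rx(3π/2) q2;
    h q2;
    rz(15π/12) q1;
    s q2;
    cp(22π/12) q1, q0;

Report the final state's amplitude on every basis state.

After the circuit, the state carries amplitude -sqrt(sqrt(2) + 2)*exp(I*pi/6)/8 - sqrt(2 - sqrt(2))*exp(7*I*pi/12)/8 + sqrt(2 - sqrt(2))*exp(I*pi/12)/8 + sqrt(sqrt(2) + 2)*exp(2*I*pi/3)/8 on |000>, -sqrt(sqrt(2) + 2)*exp(2*I*pi/3)/8 - sqrt(2 - sqrt(2))*exp(7*I*pi/12)/8 + sqrt(2 - sqrt(2))*exp(I*pi/12)/8 + sqrt(sqrt(2) + 2)*exp(I*pi/6)/8 on |001>, sqrt(3)*(-sqrt(2 - sqrt(2))*exp(I*pi/3) - sqrt(sqrt(2) + 2)*exp(11*I*pi/12) + sqrt(2 - sqrt(2))*exp(5*I*pi/6) + sqrt(sqrt(2) + 2)*exp(5*I*pi/12))/8 on |010>, sqrt(3)*(-sqrt(sqrt(2) + 2)*exp(5*I*pi/12) - sqrt(2 - sqrt(2))*exp(I*pi/3) + sqrt(2 - sqrt(2))*exp(5*I*pi/6) + sqrt(sqrt(2) + 2)*exp(11*I*pi/12))/8 on |011>, 0 on |100>, 0 on |101>, 0 on |110>, 0 on |111>.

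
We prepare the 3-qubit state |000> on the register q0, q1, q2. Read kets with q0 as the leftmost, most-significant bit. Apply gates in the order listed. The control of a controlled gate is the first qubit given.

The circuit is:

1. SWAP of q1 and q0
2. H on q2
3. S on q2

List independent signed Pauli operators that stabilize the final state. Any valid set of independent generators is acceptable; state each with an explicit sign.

The stabilizer group can be generated by +IIY, +ZII, +IZI, among other valid generating sets.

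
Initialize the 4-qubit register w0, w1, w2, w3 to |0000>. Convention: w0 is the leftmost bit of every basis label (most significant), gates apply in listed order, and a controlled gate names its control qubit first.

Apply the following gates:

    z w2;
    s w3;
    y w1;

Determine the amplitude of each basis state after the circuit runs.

The resulting statevector has amplitude I on |0100>, and 0 on every other basis state.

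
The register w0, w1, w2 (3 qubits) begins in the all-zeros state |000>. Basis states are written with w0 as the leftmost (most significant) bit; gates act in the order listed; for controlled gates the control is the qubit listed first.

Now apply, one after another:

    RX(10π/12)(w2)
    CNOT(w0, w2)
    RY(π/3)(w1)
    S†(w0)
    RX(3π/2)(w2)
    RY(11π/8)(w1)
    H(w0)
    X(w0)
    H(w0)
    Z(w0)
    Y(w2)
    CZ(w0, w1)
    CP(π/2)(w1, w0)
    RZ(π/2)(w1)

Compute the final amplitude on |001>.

|001> carries amplitude sqrt(3)*exp(I*pi/4)*sin(17*pi/48)/2 in the final state. Key observation: gates 7-10 undo each other exactly, leaving only the rest of the circuit to track.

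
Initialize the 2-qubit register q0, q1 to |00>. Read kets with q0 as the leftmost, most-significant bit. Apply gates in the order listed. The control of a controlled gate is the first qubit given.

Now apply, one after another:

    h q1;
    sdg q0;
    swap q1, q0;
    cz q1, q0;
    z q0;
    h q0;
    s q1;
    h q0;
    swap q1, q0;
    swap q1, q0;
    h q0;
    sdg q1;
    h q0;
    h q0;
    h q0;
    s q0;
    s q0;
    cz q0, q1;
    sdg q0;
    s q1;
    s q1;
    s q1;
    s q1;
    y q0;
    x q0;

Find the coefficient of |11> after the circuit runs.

The amplitude on |11> is 0.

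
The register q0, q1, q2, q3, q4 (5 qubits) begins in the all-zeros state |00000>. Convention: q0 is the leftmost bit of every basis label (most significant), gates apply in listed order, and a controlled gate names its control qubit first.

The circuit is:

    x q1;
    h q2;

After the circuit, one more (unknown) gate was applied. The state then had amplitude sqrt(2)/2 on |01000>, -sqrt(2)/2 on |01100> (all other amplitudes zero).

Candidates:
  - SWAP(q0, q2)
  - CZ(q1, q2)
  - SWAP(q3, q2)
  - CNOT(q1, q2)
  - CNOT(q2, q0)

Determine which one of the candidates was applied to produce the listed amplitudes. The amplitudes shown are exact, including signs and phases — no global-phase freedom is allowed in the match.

It was CZ(q1, q2) that produced the state shown.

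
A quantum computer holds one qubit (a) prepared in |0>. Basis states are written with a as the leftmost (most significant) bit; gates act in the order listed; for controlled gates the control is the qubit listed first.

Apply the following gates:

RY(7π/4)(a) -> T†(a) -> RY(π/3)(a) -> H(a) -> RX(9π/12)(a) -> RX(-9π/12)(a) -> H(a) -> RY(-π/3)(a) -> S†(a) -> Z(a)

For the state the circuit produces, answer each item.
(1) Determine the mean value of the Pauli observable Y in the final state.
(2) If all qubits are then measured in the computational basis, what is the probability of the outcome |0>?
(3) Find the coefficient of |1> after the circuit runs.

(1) The expectation value of Y is -1/2. Key observation: the block from step 3 through step 8 cancels to the identity and can be dropped.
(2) Outcome |0> occurs with probability sqrt(2)/4 + 1/2.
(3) The amplitude on |1> is sqrt(2 - sqrt(2))*exp(I*pi/4)/2.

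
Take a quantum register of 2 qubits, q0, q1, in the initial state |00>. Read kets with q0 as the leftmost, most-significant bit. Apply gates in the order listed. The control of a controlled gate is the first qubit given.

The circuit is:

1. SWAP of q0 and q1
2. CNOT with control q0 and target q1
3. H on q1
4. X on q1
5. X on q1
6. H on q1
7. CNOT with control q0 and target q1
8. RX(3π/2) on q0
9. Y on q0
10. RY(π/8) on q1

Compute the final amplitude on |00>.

|00> carries amplitude -sqrt(2)*cos(pi/16)/2 in the final state. Key observation: gates 2-7 undo each other exactly, leaving only the rest of the circuit to track.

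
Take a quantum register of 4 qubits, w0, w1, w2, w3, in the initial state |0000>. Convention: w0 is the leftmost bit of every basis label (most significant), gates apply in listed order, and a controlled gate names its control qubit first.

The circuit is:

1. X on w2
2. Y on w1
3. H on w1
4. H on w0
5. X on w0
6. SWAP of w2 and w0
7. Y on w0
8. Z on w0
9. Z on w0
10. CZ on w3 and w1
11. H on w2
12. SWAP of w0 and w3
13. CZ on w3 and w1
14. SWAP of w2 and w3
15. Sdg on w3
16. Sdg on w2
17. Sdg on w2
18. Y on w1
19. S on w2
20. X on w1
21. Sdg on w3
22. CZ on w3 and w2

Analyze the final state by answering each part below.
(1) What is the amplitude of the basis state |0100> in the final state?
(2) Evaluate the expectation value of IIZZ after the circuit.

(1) |0100> carries amplitude sqrt(2)*I/2 in the final state.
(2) The observable IIZZ averages to 1.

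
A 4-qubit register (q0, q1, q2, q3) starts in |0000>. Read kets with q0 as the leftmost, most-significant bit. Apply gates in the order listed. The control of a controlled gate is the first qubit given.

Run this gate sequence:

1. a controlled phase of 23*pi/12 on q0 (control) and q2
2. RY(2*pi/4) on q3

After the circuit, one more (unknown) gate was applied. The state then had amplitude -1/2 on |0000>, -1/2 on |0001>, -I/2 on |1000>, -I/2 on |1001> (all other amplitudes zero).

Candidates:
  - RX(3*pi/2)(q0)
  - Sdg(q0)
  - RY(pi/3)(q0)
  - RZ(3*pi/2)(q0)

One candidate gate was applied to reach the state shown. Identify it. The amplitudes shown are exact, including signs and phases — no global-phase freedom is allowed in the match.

The unique candidate consistent with the amplitudes is RX(3*pi/2)(q0).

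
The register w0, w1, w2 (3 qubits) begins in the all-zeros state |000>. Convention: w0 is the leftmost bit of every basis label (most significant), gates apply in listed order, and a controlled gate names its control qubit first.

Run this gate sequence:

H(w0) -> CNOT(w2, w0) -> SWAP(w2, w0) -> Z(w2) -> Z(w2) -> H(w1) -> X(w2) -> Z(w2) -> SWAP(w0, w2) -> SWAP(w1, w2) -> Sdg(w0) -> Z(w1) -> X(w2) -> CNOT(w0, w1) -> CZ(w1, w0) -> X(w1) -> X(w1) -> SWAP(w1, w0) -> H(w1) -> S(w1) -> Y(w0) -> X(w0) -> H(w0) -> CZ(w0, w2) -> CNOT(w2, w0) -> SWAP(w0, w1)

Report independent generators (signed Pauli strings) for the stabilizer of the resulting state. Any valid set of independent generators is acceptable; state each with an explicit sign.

The final state is stabilized by the group generated by +XZZ, -ZYI, +ZIY; other independent generating sets are equally valid.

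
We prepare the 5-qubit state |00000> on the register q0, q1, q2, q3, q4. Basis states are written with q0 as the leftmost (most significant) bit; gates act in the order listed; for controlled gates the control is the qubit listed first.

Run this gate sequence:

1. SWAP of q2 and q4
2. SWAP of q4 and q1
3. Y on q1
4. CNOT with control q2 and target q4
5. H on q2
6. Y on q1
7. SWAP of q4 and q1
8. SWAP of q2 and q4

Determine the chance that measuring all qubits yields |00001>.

Outcome |00001> occurs with probability 1/2.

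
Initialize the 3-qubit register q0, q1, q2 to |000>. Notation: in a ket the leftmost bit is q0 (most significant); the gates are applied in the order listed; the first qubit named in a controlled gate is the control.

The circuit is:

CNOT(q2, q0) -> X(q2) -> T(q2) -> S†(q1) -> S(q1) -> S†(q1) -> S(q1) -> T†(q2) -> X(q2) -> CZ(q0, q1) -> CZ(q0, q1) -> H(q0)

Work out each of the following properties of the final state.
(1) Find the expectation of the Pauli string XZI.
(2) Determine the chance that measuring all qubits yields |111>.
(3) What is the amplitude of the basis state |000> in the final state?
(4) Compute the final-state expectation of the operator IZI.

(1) The expectation value of XZI is 1.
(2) A full measurement returns |111> with probability 0.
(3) The final state's coefficient on |000> equals sqrt(2)/2.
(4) The expectation value of IZI is 1.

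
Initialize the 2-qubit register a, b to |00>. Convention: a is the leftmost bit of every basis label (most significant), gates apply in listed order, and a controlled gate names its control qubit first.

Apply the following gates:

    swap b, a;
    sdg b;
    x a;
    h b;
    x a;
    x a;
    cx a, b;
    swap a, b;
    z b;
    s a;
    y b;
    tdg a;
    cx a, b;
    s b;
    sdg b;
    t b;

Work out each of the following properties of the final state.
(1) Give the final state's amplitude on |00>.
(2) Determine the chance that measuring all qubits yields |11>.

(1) |00> carries amplitude sqrt(2)*I/2 in the final state.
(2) Outcome |11> occurs with probability 1/2.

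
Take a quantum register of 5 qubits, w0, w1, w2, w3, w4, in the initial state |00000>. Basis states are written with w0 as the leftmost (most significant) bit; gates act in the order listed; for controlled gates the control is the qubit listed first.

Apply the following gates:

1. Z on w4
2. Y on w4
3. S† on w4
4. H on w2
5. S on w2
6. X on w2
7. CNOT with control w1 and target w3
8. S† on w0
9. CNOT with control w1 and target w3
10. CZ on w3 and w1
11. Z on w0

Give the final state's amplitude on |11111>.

|11111> carries amplitude 0 in the final state.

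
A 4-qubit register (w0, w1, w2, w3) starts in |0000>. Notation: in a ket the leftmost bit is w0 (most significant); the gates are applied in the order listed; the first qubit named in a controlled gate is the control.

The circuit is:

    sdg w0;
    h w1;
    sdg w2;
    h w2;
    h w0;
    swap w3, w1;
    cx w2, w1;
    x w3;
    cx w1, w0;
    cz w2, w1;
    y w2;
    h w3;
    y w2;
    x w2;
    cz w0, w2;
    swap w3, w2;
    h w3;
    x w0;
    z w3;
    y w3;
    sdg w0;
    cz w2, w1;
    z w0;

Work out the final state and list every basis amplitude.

The final amplitudes are sqrt(2)*I/4 on |0000>, -sqrt(2)*I/4 on |0001>, 0 on |0010>, 0 on |0011>, -sqrt(2)*I/4 on |0100>, -sqrt(2)*I/4 on |0101>, 0 on |0110>, 0 on |0111>, sqrt(2)/4 on |1000>, -sqrt(2)/4 on |1001>, 0 on |1010>, 0 on |1011>, sqrt(2)/4 on |1100>, sqrt(2)/4 on |1101>, 0 on |1110>, 0 on |1111>.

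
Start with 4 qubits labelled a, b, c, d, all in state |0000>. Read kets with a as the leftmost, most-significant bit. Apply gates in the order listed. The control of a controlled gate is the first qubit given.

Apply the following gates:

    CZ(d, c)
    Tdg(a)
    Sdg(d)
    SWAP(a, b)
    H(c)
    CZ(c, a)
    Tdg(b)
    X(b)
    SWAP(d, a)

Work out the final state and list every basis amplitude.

After the circuit, the state carries amplitude sqrt(2)/2 on |0100>, sqrt(2)/2 on |0110>, and 0 on every other basis state.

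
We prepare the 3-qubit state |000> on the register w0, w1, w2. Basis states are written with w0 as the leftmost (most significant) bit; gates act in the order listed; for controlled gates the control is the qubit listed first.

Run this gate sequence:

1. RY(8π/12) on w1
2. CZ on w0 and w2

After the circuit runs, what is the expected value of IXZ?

In the final state, IXZ has expectation sqrt(3)/2.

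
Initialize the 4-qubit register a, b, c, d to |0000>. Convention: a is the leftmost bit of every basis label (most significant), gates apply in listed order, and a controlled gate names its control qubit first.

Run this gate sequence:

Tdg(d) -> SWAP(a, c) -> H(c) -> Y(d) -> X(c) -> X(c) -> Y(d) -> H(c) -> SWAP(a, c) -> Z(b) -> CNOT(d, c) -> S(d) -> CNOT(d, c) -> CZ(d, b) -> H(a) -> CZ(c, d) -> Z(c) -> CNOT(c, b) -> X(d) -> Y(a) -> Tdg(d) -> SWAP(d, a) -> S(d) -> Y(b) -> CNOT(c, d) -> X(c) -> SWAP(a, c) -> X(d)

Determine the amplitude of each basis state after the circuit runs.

The final amplitudes are -sqrt(2)*exp(I*pi/4)/2 on |1110>, -sqrt(2)*exp(3*I*pi/4)/2 on |1111>, and 0 on every other basis state. Key observation: steps 2-9 multiply out to the identity, so the circuit reduces to the remaining gates.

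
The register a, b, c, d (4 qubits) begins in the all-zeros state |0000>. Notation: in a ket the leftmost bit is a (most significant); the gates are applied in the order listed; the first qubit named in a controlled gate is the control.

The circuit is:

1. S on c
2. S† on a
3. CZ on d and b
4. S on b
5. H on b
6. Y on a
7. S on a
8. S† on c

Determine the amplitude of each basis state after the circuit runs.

The resulting statevector has amplitude -sqrt(2)/2 on |1000>, -sqrt(2)/2 on |1100>, and 0 on every other basis state.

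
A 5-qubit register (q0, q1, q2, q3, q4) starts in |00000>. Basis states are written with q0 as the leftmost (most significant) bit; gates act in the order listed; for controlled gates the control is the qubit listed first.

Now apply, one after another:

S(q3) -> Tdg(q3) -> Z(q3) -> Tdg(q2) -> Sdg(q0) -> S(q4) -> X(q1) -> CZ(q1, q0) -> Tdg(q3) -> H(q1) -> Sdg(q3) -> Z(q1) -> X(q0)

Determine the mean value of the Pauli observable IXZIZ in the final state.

The observable IXZIZ averages to 1.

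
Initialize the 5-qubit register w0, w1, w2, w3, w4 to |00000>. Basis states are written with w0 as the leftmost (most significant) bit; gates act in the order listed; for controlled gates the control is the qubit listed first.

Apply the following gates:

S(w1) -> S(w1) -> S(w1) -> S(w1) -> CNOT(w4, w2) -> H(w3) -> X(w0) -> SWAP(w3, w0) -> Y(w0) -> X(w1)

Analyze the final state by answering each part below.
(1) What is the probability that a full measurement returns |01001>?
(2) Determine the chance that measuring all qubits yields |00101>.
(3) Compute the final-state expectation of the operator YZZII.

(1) Outcome |01001> occurs with probability 0. Key observation: gates 1-4 undo each other exactly, leaving only the rest of the circuit to track.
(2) A full measurement returns |00101> with probability 0.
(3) The observable YZZII averages to 0.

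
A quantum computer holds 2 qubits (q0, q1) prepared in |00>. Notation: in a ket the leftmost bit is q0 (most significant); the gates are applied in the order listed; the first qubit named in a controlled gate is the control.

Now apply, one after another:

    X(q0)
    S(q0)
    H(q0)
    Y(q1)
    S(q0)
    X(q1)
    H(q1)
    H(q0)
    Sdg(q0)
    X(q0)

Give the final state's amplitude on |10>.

The final state's coefficient on |10> equals sqrt(2)*(-1 + I)/4.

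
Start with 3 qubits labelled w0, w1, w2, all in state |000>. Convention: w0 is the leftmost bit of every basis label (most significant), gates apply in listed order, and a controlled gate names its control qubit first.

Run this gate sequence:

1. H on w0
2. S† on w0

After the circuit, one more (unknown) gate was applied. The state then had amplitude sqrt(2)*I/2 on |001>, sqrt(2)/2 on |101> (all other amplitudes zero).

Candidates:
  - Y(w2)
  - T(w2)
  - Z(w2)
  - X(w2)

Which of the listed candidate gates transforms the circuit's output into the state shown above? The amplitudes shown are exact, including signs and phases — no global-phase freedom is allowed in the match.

The applied gate was Y(w2).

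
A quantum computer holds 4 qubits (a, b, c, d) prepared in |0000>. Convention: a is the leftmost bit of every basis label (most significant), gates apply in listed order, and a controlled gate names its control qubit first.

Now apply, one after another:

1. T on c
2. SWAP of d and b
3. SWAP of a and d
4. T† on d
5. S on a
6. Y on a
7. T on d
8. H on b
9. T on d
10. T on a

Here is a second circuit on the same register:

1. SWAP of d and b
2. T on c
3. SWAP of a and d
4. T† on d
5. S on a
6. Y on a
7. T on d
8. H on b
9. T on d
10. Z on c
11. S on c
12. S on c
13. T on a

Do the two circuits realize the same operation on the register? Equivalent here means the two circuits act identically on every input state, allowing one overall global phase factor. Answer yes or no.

Yes: on every input state the two circuits agree up to one overall phase factor.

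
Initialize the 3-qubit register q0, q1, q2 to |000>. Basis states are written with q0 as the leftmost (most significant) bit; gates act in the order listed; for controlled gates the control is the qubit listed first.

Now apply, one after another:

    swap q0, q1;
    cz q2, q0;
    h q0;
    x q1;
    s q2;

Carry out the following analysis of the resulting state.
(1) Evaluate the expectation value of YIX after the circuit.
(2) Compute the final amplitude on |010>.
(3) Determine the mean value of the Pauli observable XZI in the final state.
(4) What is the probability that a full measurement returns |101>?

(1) The observable YIX averages to 0.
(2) The amplitude on |010> is sqrt(2)/2.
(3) The observable XZI averages to -1.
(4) Outcome |101> occurs with probability 0.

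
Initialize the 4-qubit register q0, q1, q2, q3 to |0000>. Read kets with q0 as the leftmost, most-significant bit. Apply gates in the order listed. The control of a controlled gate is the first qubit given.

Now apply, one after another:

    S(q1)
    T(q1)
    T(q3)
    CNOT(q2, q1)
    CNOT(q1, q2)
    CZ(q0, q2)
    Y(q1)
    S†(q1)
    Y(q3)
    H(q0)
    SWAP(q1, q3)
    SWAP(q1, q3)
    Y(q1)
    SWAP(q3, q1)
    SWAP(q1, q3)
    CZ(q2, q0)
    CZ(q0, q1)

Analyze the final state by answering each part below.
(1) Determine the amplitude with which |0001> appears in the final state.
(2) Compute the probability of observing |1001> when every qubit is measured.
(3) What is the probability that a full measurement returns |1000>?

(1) The final state's coefficient on |0001> equals sqrt(2)/2.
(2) The probability of measuring |1001> is 1/2.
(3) The probability of measuring |1000> is 0.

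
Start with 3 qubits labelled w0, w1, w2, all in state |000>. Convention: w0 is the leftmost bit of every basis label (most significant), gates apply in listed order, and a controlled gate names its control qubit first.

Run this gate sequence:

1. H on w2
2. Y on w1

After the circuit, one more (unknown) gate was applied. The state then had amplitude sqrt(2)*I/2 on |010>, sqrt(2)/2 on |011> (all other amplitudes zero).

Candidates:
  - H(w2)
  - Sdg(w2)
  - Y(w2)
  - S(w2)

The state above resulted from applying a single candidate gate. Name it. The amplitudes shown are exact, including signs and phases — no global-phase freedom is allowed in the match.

The applied gate was Sdg(w2).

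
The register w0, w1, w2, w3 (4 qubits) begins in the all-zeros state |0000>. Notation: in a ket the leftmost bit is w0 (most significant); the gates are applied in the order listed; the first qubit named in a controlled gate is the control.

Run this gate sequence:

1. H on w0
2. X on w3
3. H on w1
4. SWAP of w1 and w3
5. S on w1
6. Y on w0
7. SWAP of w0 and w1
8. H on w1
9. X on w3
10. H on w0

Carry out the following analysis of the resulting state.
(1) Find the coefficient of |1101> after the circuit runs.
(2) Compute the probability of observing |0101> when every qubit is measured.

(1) |1101> carries amplitude -1/2 in the final state.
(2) Outcome |0101> occurs with probability 1/4.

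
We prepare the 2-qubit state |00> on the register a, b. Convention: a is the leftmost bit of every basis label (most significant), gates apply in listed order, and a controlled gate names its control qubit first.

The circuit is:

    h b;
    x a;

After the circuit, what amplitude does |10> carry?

|10> carries amplitude sqrt(2)/2 in the final state.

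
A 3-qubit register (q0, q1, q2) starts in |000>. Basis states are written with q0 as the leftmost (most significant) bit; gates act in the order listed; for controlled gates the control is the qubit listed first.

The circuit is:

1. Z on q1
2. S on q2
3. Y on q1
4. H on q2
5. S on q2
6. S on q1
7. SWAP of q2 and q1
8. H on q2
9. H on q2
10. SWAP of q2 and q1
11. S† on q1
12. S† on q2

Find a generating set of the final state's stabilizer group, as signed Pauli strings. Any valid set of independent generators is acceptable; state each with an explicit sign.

One valid set of independent stabilizer generators is +IIX, +ZII, -IZI (any independent generating set of the same group is equally correct). Key observation: gates 5-12 undo each other exactly, leaving only the rest of the circuit to track.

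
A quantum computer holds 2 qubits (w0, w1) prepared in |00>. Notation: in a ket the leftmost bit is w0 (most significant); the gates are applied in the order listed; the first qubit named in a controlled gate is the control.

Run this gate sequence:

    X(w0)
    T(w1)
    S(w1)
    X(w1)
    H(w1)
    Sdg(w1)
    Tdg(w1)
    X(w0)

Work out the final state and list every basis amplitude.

After the circuit, the state carries amplitude sqrt(2)/2 on |00>, sqrt(2)*exp(I*pi/4)/2 on |01>, 0 on |10>, 0 on |11>.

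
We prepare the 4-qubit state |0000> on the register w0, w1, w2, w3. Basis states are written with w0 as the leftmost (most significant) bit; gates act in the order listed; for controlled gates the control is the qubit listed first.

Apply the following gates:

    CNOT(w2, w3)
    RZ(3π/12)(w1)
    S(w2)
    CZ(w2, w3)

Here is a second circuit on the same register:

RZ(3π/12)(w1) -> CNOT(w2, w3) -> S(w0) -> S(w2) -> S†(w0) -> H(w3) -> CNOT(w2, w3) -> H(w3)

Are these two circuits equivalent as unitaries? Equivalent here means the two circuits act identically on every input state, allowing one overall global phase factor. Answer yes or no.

Yes: on every input state the two circuits agree up to one overall phase factor.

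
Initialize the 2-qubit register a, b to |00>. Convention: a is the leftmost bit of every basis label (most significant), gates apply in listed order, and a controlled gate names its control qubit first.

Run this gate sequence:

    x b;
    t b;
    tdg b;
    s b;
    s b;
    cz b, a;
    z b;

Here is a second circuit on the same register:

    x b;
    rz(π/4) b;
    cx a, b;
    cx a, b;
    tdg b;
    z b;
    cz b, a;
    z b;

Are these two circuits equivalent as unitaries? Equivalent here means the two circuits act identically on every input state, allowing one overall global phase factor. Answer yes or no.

Yes: on every input state the two circuits agree up to one overall phase factor.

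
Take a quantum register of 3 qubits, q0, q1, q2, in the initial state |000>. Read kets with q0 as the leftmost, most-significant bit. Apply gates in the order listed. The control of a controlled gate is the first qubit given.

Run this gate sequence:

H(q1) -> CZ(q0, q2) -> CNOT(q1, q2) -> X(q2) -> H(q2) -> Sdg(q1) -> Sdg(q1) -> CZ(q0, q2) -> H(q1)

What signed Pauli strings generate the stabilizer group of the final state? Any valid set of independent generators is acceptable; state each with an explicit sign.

One valid set of independent stabilizer generators is -IXX, +ZII, -IZZ (any independent generating set of the same group is equally correct).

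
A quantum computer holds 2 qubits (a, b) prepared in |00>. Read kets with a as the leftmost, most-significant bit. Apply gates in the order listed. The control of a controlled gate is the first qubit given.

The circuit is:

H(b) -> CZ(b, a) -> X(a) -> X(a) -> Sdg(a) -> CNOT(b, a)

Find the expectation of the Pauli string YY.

The observable YY averages to -1.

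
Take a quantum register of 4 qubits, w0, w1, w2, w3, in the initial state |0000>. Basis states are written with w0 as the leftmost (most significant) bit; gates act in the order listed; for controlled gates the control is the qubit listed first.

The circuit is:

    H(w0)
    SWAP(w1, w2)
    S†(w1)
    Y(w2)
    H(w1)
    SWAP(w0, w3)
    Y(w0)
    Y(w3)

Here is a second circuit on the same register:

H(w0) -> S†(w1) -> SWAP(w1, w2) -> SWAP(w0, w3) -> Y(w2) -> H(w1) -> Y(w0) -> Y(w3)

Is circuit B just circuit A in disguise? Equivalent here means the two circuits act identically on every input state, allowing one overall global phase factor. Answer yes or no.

No — the two circuits implement different unitaries, even allowing a global phase.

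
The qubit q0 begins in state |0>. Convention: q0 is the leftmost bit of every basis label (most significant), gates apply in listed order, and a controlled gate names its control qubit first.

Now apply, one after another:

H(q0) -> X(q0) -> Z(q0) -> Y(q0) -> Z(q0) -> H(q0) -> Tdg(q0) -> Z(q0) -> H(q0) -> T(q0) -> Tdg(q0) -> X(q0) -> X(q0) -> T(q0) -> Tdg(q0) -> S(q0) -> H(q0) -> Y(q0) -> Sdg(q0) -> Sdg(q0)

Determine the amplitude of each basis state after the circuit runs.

The resulting statevector has amplitude -sqrt(2)/2 on |0>, (1 - I)*exp(3*I*pi/4)/2 on |1>.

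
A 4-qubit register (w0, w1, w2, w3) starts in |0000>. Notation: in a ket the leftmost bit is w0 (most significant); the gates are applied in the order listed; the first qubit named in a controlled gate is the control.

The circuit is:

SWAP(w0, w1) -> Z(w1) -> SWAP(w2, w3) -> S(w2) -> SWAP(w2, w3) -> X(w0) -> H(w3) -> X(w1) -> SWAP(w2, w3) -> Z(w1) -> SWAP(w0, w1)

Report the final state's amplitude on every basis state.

The resulting statevector has amplitude -sqrt(2)/2 on |1100>, -sqrt(2)/2 on |1110>, and 0 on every other basis state.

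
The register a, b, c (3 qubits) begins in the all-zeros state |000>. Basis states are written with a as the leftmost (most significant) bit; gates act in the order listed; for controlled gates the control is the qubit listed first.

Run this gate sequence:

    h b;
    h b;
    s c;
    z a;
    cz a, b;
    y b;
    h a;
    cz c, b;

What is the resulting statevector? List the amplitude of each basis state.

The resulting statevector has amplitude sqrt(2)*I/2 on |010>, sqrt(2)*I/2 on |110>, and 0 on every other basis state. Key observation: the block from step 1 through step 2 cancels to the identity and can be dropped.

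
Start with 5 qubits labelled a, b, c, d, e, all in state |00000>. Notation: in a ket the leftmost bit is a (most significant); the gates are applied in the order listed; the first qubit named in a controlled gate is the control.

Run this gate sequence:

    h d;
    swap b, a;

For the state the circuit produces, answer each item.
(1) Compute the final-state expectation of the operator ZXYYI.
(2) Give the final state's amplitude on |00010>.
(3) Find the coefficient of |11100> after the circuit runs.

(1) In the final state, ZXYYI has expectation 0.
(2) The amplitude on |00010> is sqrt(2)/2.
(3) The final state's coefficient on |11100> equals 0.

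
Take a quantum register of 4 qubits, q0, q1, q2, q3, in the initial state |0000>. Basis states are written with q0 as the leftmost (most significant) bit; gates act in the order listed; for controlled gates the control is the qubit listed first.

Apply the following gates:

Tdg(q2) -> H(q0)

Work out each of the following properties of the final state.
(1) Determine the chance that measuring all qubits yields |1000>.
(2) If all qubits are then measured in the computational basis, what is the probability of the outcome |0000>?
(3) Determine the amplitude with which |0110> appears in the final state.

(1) A full measurement returns |1000> with probability 1/2.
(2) Outcome |0000> occurs with probability 1/2.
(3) The final state's coefficient on |0110> equals 0.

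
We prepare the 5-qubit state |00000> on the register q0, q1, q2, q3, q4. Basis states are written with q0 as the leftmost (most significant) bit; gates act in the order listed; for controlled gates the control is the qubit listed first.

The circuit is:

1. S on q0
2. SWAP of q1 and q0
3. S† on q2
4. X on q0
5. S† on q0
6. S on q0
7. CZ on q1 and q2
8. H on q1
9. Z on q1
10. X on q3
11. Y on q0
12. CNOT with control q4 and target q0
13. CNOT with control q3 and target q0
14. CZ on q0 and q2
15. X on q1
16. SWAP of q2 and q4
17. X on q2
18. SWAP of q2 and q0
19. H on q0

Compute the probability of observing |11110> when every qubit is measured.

The probability of measuring |11110> is 1/4.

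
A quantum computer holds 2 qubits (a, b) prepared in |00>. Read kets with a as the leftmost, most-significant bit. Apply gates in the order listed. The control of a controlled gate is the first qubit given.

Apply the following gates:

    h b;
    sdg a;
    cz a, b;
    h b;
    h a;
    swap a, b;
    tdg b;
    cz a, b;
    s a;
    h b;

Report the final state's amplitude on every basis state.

After the circuit, the state carries amplitude 1/2 - exp(3*I*pi/4)/2 on |00>, 1/2 + exp(3*I*pi/4)/2 on |01>, 0 on |10>, 0 on |11>.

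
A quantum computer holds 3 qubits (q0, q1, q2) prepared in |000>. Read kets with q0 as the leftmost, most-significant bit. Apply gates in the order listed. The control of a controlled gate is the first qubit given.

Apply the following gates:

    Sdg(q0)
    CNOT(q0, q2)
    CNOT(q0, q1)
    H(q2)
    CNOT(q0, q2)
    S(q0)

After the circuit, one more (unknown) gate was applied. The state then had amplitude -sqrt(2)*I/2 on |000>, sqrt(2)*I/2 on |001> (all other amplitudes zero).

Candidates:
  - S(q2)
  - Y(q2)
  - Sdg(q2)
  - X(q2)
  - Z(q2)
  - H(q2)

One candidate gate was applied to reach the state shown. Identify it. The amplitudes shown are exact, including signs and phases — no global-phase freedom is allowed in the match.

The unique candidate consistent with the amplitudes is Y(q2).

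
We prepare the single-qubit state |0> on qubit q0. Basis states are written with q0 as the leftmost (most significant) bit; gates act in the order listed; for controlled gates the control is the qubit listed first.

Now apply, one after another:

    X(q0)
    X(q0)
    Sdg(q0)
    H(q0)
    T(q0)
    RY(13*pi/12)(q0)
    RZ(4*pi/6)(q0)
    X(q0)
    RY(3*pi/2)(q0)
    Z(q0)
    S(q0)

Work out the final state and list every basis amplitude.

The resulting statevector has amplitude -sqrt(3)*sqrt(sqrt(2)/4 + 1/2)*exp(I*pi/3)/4 + sqrt(sqrt(2)/4 + 1/2)*exp(-I*pi/3)/4 - sqrt(3)*sqrt(1/2 - sqrt(2)/4)*exp(7*I*pi/12)/4 + sqrt(3)*sqrt(sqrt(2)/4 + 1/2)*exp(-I*pi/12)/4 - sqrt(1/2 - sqrt(2)/4)*exp(I*pi/3)/4 + sqrt(1/2 - sqrt(2)/4)*exp(-I*pi/12)/4 - sqrt(3)*sqrt(1/2 - sqrt(2)/4)*exp(-I*pi/3)/4 + sqrt(sqrt(2)/4 + 1/2)*exp(7*I*pi/12)/4 on |0>, -sqrt(3)*I*sqrt(sqrt(2)/4 + 1/2)*exp(-I*pi/12)/4 - sqrt(3)*I*sqrt(sqrt(2)/4 + 1/2)*exp(I*pi/3)/4 - I*sqrt(sqrt(2)/4 + 1/2)*exp(-I*pi/3)/4 - I*sqrt(1/2 - sqrt(2)/4)*exp(-I*pi/12)/4 + I*sqrt(sqrt(2)/4 + 1/2)*exp(7*I*pi/12)/4 - I*sqrt(1/2 - sqrt(2)/4)*exp(I*pi/3)/4 - sqrt(3)*I*sqrt(1/2 - sqrt(2)/4)*exp(7*I*pi/12)/4 + sqrt(3)*I*sqrt(1/2 - sqrt(2)/4)*exp(-I*pi/3)/4 on |1>.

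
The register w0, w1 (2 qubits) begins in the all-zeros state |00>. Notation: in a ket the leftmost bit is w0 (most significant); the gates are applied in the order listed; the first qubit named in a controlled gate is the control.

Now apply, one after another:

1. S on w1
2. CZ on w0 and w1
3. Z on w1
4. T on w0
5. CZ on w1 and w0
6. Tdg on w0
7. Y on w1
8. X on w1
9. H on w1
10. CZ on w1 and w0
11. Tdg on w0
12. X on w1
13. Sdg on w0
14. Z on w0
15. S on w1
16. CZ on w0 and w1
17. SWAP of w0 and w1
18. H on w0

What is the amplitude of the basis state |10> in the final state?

The final state's coefficient on |10> equals 1/2 + I/2.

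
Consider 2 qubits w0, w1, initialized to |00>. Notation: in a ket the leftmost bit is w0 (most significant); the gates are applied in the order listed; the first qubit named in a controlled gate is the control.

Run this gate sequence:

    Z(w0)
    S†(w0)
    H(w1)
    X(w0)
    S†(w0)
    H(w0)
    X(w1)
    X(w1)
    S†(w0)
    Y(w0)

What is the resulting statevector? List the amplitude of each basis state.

The final amplitudes are -I/2 on |00>, -I/2 on |01>, 1/2 on |10>, 1/2 on |11>.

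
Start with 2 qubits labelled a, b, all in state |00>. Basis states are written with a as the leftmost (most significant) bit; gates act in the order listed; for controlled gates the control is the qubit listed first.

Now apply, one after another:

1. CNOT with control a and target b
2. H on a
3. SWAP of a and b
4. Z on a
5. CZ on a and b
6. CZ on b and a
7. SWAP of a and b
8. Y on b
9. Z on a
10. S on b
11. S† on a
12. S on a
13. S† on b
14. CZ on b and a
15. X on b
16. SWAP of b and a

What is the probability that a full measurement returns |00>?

The probability of measuring |00> is 1/2. Key observation: the block from step 10 through step 13 cancels to the identity and can be dropped.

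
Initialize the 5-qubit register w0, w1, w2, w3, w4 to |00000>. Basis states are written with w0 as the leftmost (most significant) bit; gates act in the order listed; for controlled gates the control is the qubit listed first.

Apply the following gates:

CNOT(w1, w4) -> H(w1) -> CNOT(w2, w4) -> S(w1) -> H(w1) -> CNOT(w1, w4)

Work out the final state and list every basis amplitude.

The resulting statevector has amplitude 1/2 + I/2 on |00000>, 1/2 - I/2 on |01001>, and 0 on every other basis state.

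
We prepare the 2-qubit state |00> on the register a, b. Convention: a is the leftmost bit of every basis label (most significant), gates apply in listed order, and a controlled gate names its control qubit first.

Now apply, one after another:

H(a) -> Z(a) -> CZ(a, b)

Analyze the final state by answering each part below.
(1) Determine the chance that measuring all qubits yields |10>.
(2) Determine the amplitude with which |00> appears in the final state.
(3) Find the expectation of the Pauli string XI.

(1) The probability of measuring |10> is 1/2.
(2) The final state's coefficient on |00> equals sqrt(2)/2.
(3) The expectation value of XI is -1.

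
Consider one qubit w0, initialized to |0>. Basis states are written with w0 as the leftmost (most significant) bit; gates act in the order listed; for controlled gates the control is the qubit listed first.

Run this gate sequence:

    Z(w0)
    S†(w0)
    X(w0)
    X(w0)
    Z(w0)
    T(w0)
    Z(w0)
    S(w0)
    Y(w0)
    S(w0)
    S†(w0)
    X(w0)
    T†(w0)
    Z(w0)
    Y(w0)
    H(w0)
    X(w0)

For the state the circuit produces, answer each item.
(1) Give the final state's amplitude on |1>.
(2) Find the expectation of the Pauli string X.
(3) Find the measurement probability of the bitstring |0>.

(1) The amplitude on |1> is -sqrt(2)/2.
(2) In the final state, X has expectation -1.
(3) Outcome |0> occurs with probability 1/2.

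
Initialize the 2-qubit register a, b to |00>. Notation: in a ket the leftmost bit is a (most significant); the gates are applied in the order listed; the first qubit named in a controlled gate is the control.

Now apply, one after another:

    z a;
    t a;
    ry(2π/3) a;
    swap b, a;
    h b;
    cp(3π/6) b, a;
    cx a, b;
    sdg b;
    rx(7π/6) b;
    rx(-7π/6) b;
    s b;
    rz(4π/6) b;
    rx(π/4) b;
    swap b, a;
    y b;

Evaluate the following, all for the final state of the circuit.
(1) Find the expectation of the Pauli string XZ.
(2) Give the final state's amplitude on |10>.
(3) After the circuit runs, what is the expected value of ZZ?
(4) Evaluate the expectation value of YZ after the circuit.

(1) The observable XZ averages to -1/4.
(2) The final state's coefficient on |10> equals 0.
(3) The observable ZZ averages to -sqrt(6)/8.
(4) The observable YZ averages to 3*sqrt(6)/8.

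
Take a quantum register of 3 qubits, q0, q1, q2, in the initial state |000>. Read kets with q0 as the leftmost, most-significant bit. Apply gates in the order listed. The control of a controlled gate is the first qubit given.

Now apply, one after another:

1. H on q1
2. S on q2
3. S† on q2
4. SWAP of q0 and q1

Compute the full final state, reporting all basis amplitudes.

After the circuit, the state carries amplitude sqrt(2)/2 on |000>, sqrt(2)/2 on |100>, and 0 on every other basis state.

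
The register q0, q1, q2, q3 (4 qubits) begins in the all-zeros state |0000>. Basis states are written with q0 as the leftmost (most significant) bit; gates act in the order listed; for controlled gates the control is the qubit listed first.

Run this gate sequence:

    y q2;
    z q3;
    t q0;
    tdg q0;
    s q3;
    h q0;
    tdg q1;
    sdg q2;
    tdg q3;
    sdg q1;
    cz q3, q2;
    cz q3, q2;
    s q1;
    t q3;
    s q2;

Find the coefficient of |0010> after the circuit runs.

|0010> carries amplitude sqrt(2)*I/2 in the final state. Key observation: the block from step 8 through step 15 cancels to the identity and can be dropped.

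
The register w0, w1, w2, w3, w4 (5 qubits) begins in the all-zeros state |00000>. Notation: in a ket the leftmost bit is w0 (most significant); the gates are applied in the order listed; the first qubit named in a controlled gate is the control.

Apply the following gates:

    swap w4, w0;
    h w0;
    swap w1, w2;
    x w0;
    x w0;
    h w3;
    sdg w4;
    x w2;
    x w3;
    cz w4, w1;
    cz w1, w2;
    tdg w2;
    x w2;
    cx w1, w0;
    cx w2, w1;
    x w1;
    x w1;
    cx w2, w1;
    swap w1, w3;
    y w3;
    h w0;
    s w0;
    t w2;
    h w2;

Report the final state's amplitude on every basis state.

The final amplitudes are exp(I*pi/4)/2 on |00010>, exp(I*pi/4)/2 on |00110>, exp(I*pi/4)/2 on |01010>, exp(I*pi/4)/2 on |01110>, and 0 on every other basis state. Key observation: steps 15-18 multiply out to the identity, so the circuit reduces to the remaining gates.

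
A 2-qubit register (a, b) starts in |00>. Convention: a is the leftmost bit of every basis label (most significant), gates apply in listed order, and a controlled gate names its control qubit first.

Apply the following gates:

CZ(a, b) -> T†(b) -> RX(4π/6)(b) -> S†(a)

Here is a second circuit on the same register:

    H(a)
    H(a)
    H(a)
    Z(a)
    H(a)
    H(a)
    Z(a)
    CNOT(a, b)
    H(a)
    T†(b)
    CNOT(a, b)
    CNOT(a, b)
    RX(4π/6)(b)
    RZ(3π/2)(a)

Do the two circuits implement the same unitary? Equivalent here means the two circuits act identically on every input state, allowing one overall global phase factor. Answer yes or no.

No: there is an input state on which the two circuits produce genuinely different outputs (not merely differing by a phase).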